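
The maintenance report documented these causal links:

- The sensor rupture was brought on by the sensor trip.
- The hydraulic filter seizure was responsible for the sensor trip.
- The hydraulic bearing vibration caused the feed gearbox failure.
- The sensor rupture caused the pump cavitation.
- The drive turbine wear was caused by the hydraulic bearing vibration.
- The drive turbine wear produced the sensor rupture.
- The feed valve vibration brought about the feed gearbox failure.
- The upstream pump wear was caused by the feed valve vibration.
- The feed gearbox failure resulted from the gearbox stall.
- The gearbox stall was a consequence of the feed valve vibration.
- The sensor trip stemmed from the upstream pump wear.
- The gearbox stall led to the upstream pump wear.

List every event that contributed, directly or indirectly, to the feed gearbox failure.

Immediate causes of the feed gearbox failure: the feed valve vibration, the gearbox stall, the hydraulic bearing vibration.

the feed valve vibration, the gearbox stall, the hydraulic bearing vibration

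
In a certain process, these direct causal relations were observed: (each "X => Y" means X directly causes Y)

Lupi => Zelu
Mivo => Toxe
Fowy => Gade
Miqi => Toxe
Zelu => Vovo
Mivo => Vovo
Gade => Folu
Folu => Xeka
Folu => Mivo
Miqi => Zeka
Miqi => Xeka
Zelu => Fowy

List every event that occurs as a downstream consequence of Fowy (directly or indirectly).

Direct effects: Gade.
2 steps out: Folu.
3 steps out: Mivo, Xeka.
4 steps out: Vovo, Toxe.
Not reachable from it: Lupi, Zelu, Miqi, Zeka.

Folu, Gade, Mivo, Toxe, Vovo, Xeka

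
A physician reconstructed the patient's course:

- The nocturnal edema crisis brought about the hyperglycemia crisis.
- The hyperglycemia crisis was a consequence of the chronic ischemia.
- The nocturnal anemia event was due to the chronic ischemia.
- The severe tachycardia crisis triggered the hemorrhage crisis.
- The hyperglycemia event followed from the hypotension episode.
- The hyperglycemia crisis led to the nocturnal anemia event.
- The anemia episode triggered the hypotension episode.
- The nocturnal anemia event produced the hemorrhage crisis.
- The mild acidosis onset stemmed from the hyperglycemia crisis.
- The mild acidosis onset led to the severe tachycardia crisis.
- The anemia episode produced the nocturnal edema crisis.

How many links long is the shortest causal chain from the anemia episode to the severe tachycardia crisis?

Shortest chain: the anemia episode → the nocturnal edema crisis → the hyperglycemia crisis → the mild acidosis onset → the severe tachycardia crisis.

4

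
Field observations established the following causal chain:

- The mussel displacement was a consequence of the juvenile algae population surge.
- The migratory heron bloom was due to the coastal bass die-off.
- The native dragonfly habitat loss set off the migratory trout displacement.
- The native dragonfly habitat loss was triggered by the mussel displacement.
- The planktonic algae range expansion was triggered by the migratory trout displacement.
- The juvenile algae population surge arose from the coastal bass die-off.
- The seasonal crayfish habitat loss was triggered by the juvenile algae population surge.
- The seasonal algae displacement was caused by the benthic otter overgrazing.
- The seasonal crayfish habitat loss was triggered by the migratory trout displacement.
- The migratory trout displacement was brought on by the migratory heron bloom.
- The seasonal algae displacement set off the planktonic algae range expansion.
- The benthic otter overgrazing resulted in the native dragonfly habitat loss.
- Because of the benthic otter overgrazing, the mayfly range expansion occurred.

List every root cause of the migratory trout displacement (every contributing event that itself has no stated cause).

the benthic otter overgrazing, the coastal bass die-off

Tracing upstream from the migratory trout displacement: the migratory trout displacement ← the native dragonfly habitat loss ← the benthic otter overgrazing.
A separate upstream branch: the migratory trout displacement ← the migratory heron bloom ← the coastal bass die-off.
Each of those chain origins has no stated cause.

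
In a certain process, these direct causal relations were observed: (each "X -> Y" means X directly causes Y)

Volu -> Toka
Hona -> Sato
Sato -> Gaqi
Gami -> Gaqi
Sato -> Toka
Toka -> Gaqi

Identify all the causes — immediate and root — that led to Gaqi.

Gami, Hona, Sato, Toka, Volu

Immediate causes of Gaqi: Gami, Sato, Toka.
Further upstream: Hona, Volu.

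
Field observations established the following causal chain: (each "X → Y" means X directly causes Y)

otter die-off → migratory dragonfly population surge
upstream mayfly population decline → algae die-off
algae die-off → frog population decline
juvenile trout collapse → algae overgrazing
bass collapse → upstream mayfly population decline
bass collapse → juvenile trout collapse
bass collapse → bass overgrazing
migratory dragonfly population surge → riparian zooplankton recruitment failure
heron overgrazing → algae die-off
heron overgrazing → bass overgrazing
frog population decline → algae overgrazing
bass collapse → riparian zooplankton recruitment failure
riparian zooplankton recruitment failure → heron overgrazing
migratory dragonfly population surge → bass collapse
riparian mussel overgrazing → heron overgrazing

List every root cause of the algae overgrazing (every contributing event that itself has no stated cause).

Tracing upstream from the algae overgrazing: the algae overgrazing ← the juvenile trout collapse ← the bass collapse ← the migratory dragonfly population surge ← the otter die-off.
A separate upstream branch: the algae overgrazing ← the frog population decline ← the algae die-off ← the heron overgrazing ← the riparian mussel overgrazing.
Each of those chain origins has no stated cause.

the otter die-off, the riparian mussel overgrazing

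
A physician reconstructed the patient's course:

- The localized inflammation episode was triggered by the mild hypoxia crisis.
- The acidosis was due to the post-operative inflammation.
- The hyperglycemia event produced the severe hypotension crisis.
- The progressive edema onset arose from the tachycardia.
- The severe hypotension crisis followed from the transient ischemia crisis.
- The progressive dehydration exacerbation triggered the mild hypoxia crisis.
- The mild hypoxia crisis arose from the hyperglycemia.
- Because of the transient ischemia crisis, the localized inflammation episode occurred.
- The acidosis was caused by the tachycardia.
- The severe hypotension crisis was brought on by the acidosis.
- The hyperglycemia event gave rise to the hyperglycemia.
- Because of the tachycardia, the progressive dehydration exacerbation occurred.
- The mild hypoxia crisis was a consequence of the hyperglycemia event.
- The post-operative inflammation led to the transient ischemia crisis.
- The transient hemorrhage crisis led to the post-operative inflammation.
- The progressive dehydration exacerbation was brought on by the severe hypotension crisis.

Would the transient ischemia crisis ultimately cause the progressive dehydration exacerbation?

Yes

There is a causal chain: the transient ischemia crisis → the severe hypotension crisis → the progressive dehydration exacerbation.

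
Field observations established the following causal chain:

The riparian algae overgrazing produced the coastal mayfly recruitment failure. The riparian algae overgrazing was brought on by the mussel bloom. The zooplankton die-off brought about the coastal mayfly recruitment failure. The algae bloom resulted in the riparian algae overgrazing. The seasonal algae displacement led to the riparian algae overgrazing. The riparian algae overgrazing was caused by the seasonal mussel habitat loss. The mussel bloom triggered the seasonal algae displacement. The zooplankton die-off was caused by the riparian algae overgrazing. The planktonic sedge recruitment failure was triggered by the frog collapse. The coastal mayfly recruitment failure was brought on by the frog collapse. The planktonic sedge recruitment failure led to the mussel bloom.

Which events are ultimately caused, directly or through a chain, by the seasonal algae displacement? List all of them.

the coastal mayfly recruitment failure, the riparian algae overgrazing, the zooplankton die-off

Direct effects: the riparian algae overgrazing.
2 steps out: the zooplankton die-off, the coastal mayfly recruitment failure.
Not reachable from it: the frog collapse, the planktonic sedge recruitment failure, the mussel bloom, the seasonal mussel habitat loss, the algae bloom.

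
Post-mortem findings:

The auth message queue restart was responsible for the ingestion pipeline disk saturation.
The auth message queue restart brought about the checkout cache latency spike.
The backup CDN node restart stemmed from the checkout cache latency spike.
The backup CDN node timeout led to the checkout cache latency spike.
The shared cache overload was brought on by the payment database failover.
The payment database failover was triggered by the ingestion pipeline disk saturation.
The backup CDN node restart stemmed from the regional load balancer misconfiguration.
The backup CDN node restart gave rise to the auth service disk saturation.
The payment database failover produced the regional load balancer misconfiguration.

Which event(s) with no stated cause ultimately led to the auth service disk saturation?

Tracing upstream from the auth service disk saturation: the auth service disk saturation ← the backup CDN node restart ← the checkout cache latency spike ← the auth message queue restart.
A separate upstream branch: the auth service disk saturation ← the backup CDN node restart ← the checkout cache latency spike ← the backup CDN node timeout.
Each of those chain origins has no stated cause.

the auth message queue restart, the backup CDN node timeout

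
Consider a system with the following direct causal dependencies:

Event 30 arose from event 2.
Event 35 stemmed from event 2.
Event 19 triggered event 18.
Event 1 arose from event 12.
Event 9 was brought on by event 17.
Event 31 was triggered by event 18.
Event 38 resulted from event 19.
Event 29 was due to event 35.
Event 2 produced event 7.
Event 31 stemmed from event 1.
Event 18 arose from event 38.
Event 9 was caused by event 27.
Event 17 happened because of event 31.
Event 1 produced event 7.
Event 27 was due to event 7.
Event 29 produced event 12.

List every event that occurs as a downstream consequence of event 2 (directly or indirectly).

Direct effects: event 30, event 35, event 7.
2 steps out: event 29, event 27.
3 steps out: event 12, event 9.
4 steps out: event 1.
5 steps out: event 31.
6 steps out: event 17.
Not reachable from it: event 19, event 38, event 18.

event 1, event 12, event 17, event 27, event 29, event 30, event 31, event 35, event 7, event 9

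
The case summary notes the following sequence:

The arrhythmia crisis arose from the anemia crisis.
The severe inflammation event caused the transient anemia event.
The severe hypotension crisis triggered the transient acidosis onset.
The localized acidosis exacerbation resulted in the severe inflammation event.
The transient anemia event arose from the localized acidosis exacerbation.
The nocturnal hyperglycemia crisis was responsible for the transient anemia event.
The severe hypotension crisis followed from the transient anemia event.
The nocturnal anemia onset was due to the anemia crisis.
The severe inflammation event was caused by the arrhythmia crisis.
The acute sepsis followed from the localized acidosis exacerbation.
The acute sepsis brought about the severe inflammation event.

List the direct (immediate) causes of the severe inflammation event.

the acute sepsis, the arrhythmia crisis, the localized acidosis exacerbation

Upstream contributors include the anemia crisis, but only the acute sepsis, the arrhythmia crisis, the localized acidosis exacerbation feed directly into the severe inflammation event.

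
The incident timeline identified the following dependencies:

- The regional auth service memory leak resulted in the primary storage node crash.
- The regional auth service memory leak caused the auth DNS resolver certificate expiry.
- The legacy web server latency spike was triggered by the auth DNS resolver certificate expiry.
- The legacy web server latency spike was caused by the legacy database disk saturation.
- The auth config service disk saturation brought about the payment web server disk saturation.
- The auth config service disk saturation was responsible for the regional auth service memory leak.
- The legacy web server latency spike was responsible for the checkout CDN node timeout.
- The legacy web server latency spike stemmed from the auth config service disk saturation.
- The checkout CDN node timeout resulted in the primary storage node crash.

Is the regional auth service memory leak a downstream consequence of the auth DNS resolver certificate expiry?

No

The auth DNS resolver certificate expiry leads to the legacy web server latency spike, the checkout CDN node timeout, the primary storage node crash; the regional auth service memory leak is not among them.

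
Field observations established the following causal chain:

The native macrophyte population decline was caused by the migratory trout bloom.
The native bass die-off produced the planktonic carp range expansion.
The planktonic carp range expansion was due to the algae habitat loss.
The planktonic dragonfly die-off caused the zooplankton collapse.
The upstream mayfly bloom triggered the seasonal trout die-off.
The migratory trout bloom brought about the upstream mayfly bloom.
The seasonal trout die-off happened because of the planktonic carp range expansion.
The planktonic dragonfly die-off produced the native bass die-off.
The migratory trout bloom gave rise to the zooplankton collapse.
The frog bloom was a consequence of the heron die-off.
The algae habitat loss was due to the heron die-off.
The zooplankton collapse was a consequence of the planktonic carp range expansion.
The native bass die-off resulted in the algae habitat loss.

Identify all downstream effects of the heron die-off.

the algae habitat loss, the frog bloom, the planktonic carp range expansion, the seasonal trout die-off, the zooplankton collapse

Direct effects: the frog bloom, the algae habitat loss.
2 steps out: the planktonic carp range expansion.
3 steps out: the zooplankton collapse, the seasonal trout die-off.
Not reachable from it: the planktonic dragonfly die-off, the native bass die-off, the migratory trout bloom, the upstream mayfly bloom, the native macrophyte population decline.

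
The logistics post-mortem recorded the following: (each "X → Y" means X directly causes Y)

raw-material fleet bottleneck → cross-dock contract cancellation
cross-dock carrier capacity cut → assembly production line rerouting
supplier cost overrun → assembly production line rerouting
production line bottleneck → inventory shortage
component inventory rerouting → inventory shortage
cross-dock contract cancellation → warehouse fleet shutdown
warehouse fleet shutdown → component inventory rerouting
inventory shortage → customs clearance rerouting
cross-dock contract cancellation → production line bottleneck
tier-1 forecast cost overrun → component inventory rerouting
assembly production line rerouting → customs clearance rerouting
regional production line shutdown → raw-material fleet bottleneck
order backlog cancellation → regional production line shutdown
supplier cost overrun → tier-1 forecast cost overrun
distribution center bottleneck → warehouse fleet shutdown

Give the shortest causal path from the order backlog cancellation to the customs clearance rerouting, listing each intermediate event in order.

the order backlog cancellation → the regional production line shutdown
the regional production line shutdown → the raw-material fleet bottleneck
the raw-material fleet bottleneck → the cross-dock contract cancellation
the cross-dock contract cancellation → the production line bottleneck
the production line bottleneck → the inventory shortage
the inventory shortage → the customs clearance rerouting
Length: 6 steps.

the order backlog cancellation → the regional production line shutdown → the raw-material fleet bottleneck → the cross-dock contract cancellation → the production line bottleneck → the inventory shortage → the customs clearance rerouting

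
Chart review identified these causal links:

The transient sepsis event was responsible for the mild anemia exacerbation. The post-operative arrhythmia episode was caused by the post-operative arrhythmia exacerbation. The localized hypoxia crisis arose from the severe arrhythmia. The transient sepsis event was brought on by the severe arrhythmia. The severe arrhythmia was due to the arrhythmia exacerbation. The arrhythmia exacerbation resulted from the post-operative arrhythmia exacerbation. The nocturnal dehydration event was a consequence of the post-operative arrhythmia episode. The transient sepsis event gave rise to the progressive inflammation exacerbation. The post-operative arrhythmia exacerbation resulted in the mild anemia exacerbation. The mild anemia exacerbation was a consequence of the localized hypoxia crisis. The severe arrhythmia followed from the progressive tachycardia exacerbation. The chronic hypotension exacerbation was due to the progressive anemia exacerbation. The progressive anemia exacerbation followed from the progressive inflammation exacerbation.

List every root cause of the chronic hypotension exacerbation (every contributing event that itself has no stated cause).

the post-operative arrhythmia exacerbation, the progressive tachycardia exacerbation

Tracing upstream from the chronic hypotension exacerbation: the chronic hypotension exacerbation ← the progressive anemia exacerbation ← the progressive inflammation exacerbation ← the transient sepsis event ← the severe arrhythmia ← the arrhythmia exacerbation ← the post-operative arrhythmia exacerbation.
A separate upstream branch: the chronic hypotension exacerbation ← the progressive anemia exacerbation ← the progressive inflammation exacerbation ← the transient sepsis event ← the severe arrhythmia ← the progressive tachycardia exacerbation.
Each of those chain origins has no stated cause.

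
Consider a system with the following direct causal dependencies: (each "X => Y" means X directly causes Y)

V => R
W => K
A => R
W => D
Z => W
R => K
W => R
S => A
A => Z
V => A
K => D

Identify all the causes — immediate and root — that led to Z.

A, S, V

Immediate cause of Z: A.
Further upstream: V, S.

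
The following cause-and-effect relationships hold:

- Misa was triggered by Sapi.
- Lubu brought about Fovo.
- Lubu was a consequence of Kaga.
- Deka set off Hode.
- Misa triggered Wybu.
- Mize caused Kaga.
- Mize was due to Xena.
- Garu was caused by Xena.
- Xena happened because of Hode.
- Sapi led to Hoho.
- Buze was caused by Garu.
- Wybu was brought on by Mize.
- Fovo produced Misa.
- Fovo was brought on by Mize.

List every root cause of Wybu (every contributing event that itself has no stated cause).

Tracing upstream from Wybu: Wybu ← Mize ← Xena ← Hode ← Deka.
A separate upstream branch: Wybu ← Misa ← Sapi.
Each of those chain origins has no stated cause.

Deka, Sapi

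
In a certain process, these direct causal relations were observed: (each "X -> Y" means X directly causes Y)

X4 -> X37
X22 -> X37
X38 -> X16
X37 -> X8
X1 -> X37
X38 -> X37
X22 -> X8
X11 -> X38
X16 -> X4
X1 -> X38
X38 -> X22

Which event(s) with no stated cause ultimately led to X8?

X1, X11

Tracing upstream from X8: X8 ← X37 ← X1.
A separate upstream branch: X8 ← X22 ← X38 ← X11.
Each of those chain origins has no stated cause.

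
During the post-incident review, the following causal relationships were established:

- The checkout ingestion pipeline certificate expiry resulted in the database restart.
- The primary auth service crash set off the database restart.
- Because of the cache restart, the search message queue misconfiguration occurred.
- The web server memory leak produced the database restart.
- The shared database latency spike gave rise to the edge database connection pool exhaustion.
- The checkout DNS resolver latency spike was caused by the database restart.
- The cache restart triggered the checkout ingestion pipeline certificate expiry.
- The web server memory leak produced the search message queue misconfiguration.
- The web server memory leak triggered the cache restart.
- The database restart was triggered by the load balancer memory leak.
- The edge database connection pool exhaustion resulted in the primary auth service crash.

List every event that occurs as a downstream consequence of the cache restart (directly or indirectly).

the checkout DNS resolver latency spike, the checkout ingestion pipeline certificate expiry, the database restart, the search message queue misconfiguration

Direct effects: the search message queue misconfiguration, the checkout ingestion pipeline certificate expiry.
2 steps out: the database restart.
3 steps out: the checkout DNS resolver latency spike.
Not reachable from it: the shared database latency spike, the edge database connection pool exhaustion, the load balancer memory leak, the web server memory leak, the primary auth service crash.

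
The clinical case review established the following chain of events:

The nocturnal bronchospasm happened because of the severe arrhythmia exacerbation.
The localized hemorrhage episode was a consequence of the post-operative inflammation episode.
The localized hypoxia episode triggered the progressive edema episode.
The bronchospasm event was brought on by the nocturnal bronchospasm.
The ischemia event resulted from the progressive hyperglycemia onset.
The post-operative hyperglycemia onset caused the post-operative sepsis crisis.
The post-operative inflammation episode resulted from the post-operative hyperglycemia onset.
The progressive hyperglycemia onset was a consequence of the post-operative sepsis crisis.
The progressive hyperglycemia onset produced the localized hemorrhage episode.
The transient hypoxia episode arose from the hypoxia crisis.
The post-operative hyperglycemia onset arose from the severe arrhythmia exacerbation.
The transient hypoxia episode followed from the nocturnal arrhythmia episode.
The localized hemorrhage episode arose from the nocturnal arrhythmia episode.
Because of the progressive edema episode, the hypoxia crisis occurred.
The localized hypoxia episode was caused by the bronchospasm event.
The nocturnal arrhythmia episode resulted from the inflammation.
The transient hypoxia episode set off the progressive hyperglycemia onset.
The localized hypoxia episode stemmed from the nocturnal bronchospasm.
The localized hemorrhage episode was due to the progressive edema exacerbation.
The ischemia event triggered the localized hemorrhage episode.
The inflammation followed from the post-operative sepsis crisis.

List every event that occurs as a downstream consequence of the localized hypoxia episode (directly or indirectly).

the hypoxia crisis, the ischemia event, the localized hemorrhage episode, the progressive edema episode, the progressive hyperglycemia onset, the transient hypoxia episode

Direct effects: the progressive edema episode.
2 steps out: the hypoxia crisis.
3 steps out: the transient hypoxia episode.
4 steps out: the progressive hyperglycemia onset.
5 steps out: the ischemia event, the localized hemorrhage episode.
Not reachable from it: the severe arrhythmia exacerbation, the post-operative hyperglycemia onset, the post-operative sepsis crisis, the post-operative inflammation episode, the progressive edema exacerbation, the nocturnal bronchospasm, the bronchospasm event, the inflammation, the nocturnal arrhythmia episode.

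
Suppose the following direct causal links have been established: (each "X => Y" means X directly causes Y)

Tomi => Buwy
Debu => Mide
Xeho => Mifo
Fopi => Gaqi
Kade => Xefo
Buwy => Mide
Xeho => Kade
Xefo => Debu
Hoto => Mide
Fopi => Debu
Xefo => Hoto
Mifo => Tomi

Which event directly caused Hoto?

Upstream contributors include Xeho, Kade, but only Xefo feeds directly into Hoto.

Xefo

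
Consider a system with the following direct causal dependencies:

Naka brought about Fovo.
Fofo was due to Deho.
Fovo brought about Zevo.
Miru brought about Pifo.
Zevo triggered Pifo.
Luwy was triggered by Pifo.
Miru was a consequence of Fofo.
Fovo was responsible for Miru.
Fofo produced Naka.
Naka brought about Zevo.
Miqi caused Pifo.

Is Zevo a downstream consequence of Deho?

There is a causal chain: Deho → Fofo → Naka → Zevo.

Yes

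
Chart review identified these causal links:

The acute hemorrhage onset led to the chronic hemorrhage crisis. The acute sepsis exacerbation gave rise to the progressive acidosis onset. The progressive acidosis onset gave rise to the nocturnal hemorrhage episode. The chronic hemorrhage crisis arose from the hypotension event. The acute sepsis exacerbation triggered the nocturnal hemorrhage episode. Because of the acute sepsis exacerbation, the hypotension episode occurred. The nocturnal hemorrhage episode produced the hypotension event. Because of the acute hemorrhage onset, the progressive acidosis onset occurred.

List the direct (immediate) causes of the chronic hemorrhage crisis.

the acute hemorrhage onset, the hypotension event

Upstream contributors include the acute sepsis exacerbation, the progressive acidosis onset, the nocturnal hemorrhage episode, but only the acute hemorrhage onset, the hypotension event feed directly into the chronic hemorrhage crisis.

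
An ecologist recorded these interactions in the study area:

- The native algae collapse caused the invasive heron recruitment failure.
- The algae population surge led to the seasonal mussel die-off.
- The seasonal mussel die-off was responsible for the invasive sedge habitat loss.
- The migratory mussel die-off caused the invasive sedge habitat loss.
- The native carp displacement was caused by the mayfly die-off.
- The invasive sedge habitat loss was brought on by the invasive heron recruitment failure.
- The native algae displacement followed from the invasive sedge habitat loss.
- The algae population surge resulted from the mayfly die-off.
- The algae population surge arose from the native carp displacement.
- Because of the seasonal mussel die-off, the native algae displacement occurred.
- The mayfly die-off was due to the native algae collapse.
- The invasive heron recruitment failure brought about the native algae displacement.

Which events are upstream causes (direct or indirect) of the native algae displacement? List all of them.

the algae population surge, the invasive heron recruitment failure, the invasive sedge habitat loss, the mayfly die-off, the migratory mussel die-off, the native algae collapse, the native carp displacement, the seasonal mussel die-off

Immediate causes of the native algae displacement: the invasive heron recruitment failure, the seasonal mussel die-off, the invasive sedge habitat loss.
Further upstream: the migratory mussel die-off, the native algae collapse, the mayfly die-off, the native carp displacement, the algae population surge.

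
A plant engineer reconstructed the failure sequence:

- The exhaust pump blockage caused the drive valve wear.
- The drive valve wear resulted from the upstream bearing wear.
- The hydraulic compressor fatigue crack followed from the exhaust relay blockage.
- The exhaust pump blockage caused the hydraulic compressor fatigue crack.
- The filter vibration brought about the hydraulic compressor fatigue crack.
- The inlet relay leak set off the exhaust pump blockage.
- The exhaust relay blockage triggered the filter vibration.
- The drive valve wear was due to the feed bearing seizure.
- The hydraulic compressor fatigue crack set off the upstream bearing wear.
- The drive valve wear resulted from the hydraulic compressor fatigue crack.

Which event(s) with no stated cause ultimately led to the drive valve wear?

the exhaust relay blockage, the feed bearing seizure, the inlet relay leak

Tracing upstream from the drive valve wear: the drive valve wear ← the hydraulic compressor fatigue crack ← the exhaust relay blockage.
A separate upstream branch: the drive valve wear ← the exhaust pump blockage ← the inlet relay leak.
A separate upstream branch: the drive valve wear ← the feed bearing seizure.
Each of those chain origins has no stated cause.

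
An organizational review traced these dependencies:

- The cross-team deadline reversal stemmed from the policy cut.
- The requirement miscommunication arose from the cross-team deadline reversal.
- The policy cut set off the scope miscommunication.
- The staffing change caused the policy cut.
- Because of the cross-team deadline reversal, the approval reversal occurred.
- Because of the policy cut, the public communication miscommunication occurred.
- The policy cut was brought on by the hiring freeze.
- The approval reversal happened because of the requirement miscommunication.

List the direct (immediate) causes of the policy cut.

the hiring freeze, the staffing change

the hiring freeze, the staffing change → the policy cut with nothing further upstream stated.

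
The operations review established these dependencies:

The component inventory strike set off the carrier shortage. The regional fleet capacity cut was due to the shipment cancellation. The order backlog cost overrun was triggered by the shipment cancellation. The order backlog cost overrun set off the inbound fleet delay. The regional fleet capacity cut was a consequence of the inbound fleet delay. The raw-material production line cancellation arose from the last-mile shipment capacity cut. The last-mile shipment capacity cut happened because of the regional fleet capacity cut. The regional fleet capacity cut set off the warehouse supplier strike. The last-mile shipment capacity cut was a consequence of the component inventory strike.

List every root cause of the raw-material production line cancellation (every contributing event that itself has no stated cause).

the component inventory strike, the shipment cancellation

Tracing upstream from the raw-material production line cancellation: the raw-material production line cancellation ← the last-mile shipment capacity cut ← the component inventory strike.
A separate upstream branch: the raw-material production line cancellation ← the last-mile shipment capacity cut ← the regional fleet capacity cut ← the shipment cancellation.
Each of those chain origins has no stated cause.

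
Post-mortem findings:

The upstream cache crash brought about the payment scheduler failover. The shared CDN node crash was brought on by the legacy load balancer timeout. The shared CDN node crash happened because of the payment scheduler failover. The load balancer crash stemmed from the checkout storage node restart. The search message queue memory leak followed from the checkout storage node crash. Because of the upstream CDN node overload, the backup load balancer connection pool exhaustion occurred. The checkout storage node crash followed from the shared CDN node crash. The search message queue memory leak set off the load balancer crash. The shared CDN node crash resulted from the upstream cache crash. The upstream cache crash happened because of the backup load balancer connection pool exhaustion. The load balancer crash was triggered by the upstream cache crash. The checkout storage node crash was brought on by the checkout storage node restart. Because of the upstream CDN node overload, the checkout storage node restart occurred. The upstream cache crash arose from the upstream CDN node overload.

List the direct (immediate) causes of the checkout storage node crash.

the checkout storage node restart, the shared CDN node crash

Upstream contributors include the legacy load balancer timeout, the upstream CDN node overload, the backup load balancer connection pool exhaustion, the upstream cache crash, the payment scheduler failover, but only the checkout storage node restart, the shared CDN node crash feed directly into the checkout storage node crash.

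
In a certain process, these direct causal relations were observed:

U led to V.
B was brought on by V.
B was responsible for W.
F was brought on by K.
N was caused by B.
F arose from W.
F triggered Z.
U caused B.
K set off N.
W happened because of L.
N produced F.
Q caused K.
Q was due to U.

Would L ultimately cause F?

There is a causal chain: L → W → F.

Yes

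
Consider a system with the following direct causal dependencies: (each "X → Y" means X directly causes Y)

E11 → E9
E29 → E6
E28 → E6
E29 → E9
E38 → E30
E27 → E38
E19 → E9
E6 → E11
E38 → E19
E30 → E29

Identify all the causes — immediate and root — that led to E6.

Immediate causes of E6: E28, E29.
Further upstream: E27, E38, E30.

E27, E28, E29, E30, E38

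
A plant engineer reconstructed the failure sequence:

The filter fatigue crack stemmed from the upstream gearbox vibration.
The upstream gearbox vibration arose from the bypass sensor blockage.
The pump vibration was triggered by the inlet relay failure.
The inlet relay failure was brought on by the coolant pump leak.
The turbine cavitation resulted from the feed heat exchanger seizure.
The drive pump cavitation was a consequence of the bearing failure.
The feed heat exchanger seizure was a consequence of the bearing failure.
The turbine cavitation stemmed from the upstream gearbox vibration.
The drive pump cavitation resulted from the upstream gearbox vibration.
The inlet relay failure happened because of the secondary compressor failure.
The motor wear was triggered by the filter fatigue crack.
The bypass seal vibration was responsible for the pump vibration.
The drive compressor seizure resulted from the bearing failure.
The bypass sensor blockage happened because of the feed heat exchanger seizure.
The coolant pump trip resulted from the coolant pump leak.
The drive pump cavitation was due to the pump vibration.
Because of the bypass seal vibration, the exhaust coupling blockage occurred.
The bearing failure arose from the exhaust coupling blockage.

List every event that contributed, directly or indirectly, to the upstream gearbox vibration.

the bearing failure, the bypass seal vibration, the bypass sensor blockage, the exhaust coupling blockage, the feed heat exchanger seizure

Immediate cause of the upstream gearbox vibration: the bypass sensor blockage.
Further upstream: the bypass seal vibration, the exhaust coupling blockage, the bearing failure, the feed heat exchanger seizure.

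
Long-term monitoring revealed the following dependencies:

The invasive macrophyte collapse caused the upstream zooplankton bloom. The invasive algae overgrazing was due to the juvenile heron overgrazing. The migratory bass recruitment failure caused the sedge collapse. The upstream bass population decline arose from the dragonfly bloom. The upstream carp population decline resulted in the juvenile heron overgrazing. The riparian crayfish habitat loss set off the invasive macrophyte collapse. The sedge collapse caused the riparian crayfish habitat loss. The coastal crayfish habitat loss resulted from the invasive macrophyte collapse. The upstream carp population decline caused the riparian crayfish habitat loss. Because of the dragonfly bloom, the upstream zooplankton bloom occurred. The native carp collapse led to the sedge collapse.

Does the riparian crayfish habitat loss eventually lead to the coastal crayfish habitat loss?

Yes

There is a causal chain: the riparian crayfish habitat loss → the invasive macrophyte collapse → the coastal crayfish habitat loss.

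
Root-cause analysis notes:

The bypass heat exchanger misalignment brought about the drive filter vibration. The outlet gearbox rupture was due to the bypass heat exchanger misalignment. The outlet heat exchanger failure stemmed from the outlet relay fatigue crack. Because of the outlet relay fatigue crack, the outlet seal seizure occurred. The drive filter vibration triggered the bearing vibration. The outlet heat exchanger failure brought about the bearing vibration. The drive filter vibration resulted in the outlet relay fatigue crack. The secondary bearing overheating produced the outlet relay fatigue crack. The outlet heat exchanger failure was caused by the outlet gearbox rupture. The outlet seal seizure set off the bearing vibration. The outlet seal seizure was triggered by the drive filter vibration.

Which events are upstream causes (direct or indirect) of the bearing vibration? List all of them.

Immediate causes of the bearing vibration: the drive filter vibration, the outlet heat exchanger failure, the outlet seal seizure.
Further upstream: the bypass heat exchanger misalignment, the outlet gearbox rupture, the outlet relay fatigue crack, the secondary bearing overheating.

the bypass heat exchanger misalignment, the drive filter vibration, the outlet gearbox rupture, the outlet heat exchanger failure, the outlet relay fatigue crack, the outlet seal seizure, the secondary bearing overheating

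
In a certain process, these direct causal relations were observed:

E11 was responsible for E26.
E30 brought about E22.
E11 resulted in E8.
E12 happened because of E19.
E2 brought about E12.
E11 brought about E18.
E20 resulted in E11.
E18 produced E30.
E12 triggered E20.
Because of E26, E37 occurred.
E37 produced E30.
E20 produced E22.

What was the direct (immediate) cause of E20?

Upstream contributors include E2, E19, but only E12 feeds directly into E20.

E12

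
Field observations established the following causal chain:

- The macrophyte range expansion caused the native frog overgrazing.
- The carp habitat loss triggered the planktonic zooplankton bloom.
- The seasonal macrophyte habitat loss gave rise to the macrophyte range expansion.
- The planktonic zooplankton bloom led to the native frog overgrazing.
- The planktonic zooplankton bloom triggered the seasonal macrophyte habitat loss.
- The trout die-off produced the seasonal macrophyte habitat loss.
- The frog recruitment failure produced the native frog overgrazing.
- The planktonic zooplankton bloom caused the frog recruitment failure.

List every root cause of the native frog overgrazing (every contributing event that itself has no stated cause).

the carp habitat loss, the trout die-off

Tracing upstream from the native frog overgrazing: the native frog overgrazing ← the planktonic zooplankton bloom ← the carp habitat loss.
A separate upstream branch: the native frog overgrazing ← the macrophyte range expansion ← the seasonal macrophyte habitat loss ← the trout die-off.
Each of those chain origins has no stated cause.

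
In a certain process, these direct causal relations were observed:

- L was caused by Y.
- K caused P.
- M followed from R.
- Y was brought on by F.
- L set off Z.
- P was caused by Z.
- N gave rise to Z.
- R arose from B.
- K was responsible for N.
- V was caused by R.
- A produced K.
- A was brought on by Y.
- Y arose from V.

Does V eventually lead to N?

There is a causal chain: V → Y → A → K → N.

Yes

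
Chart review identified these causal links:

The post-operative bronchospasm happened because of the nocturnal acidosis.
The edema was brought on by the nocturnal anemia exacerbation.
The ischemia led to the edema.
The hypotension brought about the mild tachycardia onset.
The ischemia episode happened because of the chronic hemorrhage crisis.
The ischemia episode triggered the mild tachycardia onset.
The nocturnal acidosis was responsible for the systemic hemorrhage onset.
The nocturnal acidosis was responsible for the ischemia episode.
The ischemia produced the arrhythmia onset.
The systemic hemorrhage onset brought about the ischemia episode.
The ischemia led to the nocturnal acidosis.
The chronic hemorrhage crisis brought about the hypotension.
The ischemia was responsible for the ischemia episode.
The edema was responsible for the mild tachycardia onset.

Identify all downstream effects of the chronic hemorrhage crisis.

Direct effects: the ischemia episode, the hypotension.
2 steps out: the mild tachycardia onset.
Not reachable from it: the ischemia, the arrhythmia onset, the nocturnal acidosis, the systemic hemorrhage onset, the nocturnal anemia exacerbation, the edema, the post-operative bronchospasm.

the hypotension, the ischemia episode, the mild tachycardia onset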